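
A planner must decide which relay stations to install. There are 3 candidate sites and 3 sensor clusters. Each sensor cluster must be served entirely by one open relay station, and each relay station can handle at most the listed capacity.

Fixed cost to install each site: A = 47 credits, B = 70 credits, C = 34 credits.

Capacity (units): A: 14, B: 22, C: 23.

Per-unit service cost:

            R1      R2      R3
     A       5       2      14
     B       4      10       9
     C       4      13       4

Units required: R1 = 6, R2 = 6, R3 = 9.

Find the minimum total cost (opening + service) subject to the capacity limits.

Open {A, C}: R1→C 4·6=24, R2→A 2·6=12, R3→C 4·9=36.
Loads: A carries 6/14, C carries 15/23. Service 72; fixed 81; total 153.
Next best feasible plan costs 159.

Minimum total cost: 153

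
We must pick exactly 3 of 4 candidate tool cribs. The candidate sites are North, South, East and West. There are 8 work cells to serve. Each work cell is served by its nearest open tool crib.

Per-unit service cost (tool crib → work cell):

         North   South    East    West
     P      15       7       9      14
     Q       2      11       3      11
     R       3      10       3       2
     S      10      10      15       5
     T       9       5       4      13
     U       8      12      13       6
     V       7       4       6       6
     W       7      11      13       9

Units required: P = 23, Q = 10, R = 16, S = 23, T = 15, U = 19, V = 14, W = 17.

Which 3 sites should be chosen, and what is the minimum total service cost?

With exactly 3 open, each work cell uses its cheapest among the chosen.
{North, South, West}: P→South 7·23=161, Q→North 2·10=20, R→West 2·16=32, S→West 5·23=115, T→South 5·15=75, U→West 6·19=114, V→South 4·14=56, W→North 7·17=119. Service cost 692.
{South, East, West}: service cost 721
{North, East, West}: service cost 751
Among all 4 size-3 choices, {North, South, West} is lowest.

Choose North, South and West; total service cost 692.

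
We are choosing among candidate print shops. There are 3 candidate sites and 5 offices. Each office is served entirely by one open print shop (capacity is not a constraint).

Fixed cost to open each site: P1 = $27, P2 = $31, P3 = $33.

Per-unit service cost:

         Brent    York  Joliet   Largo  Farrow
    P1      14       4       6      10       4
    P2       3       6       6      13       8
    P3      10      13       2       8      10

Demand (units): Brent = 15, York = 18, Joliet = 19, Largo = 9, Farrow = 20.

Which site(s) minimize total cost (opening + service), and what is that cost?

Open P1, P2 and P3; minimum total cost 398.

For any fixed open set, each office goes to its cheapest open site; total = fixed + service.
{P1, P2, P3}: Brent→P2 3·15=45, York→P1 4·18=72, Joliet→P3 2·19=38, Largo→P3 8·9=72, Farrow→P1 4·20=80. Service 307; fixed 91; total 398.
{P1, P2}: Brent→P2 3·15=45, York→P1 4·18=72, Joliet→P1 6·19=114, Largo→P1 10·9=90, Farrow→P1 4·20=80. Service 401; fixed 58; total 459.
{P1, P3}: Brent→P3 10·15=150, York→P1 4·18=72, Joliet→P3 2·19=38, Largo→P3 8·9=72, Farrow→P1 4·20=80. Service 412; fixed 60; total 472.
{P1}: service 566 + fixed 27 = 593
No other subset beats 398.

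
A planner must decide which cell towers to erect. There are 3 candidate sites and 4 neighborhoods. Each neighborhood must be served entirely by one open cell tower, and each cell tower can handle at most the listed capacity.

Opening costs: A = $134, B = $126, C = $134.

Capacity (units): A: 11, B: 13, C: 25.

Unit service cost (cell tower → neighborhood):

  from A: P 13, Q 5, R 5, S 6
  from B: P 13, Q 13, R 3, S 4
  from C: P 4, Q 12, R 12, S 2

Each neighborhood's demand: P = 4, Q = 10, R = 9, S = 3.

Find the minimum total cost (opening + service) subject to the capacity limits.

Minimum total cost: 429

Open {B, C}: P→C 4·4=16, Q→C 12·10=120, R→B 3·9=27, S→C 2·3=6.
Loads: B carries 9/13, C carries 17/25. Service 169; fixed 260; total 429.
Next best feasible plan costs 435.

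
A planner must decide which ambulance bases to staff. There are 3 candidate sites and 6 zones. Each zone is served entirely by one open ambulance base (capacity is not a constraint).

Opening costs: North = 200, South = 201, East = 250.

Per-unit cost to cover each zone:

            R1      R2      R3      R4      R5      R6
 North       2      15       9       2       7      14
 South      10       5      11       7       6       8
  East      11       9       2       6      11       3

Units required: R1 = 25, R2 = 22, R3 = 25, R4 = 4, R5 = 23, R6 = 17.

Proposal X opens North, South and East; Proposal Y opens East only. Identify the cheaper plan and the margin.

Proposal X is cheaper by 43.

Proposal X: {North, South, East}: R1→North 2·25=50, R2→South 5·22=110, R3→East 2·25=50, R4→North 2·4=8, R5→South 6·23=138, R6→East 3·17=51. Service 407; fixed 651; total 1058.
Proposal Y: {East}: R1→East 11·25=275, R2→East 9·22=198, R3→East 2·25=50, R4→East 6·4=24, R5→East 11·23=253, R6→East 3·17=51. Service 851; fixed 250; total 1101.
Difference: |1058 − 1101| = 43.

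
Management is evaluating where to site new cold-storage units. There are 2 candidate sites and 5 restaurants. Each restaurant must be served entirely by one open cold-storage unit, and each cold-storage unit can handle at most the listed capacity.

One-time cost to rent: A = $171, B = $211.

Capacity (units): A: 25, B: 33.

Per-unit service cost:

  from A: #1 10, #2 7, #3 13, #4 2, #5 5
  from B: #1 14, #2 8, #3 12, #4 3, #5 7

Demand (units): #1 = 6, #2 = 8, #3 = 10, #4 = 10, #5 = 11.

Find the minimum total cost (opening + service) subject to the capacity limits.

Minimum total cost: 703

Open {A, B}: #1→A 10·6=60, #2→A 7·8=56, #3→B 12·10=120, #4→B 3·10=30, #5→A 5·11=55.
Loads: A carries 25/25, B carries 20/33. Service 321; fixed 382; total 703.
Next best feasible plan costs 711.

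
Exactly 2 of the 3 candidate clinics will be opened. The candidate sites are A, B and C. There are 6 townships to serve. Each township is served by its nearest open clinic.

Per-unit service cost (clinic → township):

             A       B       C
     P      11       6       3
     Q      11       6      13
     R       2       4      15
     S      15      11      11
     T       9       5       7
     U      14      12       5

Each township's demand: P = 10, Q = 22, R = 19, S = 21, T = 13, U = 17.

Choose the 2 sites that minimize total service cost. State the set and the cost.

With exactly 2 open, each township uses its cheapest among the chosen.
{B, C}: P→C 3·10=30, Q→B 6·22=132, R→B 4·19=76, S→B 11·21=231, T→B 5·13=65, U→C 5·17=85. Service cost 619.
{A, C}: service cost 717
{A, B}: service cost 730
Among all 3 size-2 choices, {B, C} is lowest.

Choose B and C; total service cost 619.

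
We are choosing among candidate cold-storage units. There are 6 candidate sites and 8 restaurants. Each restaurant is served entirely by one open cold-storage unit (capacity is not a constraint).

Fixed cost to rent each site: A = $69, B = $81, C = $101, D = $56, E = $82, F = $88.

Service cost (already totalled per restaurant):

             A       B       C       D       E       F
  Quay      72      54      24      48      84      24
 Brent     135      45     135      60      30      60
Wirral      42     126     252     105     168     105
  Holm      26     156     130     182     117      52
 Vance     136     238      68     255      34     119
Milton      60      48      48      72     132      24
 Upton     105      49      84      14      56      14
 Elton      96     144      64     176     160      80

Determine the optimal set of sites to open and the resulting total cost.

For any fixed open set, each restaurant goes to its cheapest open site; total = fixed + service.
{A, E, F}: Quay→F 24, Brent→E 30, Wirral→A 42, Holm→A 26, Vance→E 34, Milton→F 24, Upton→F 14, Elton→F 80. Service 274; fixed 239; total 513.
{E, F}: service 363 + fixed 170 = 533
{A, F}: Quay→F 24, Brent→F 60, Wirral→A 42, Holm→A 26, Vance→F 119, Milton→F 24, Upton→F 14, Elton→F 80. Service 389; fixed 157; total 546.
{A, B, C, D, E, F}: service 258 + fixed 477 = 735
No other subset beats 513.

Open A, E and F; minimum total cost 513.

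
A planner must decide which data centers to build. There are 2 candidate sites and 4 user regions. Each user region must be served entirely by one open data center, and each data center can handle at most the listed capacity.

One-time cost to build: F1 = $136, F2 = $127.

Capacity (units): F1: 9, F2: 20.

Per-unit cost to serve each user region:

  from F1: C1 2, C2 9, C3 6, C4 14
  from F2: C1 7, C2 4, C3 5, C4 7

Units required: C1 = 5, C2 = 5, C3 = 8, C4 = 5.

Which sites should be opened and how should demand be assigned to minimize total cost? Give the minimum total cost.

Minimum total cost: 368

Open {F1, F2}: C1→F1 2·5=10, C2→F2 4·5=20, C3→F2 5·8=40, C4→F2 7·5=35.
Loads: F1 carries 5/9, F2 carries 18/20. Service 105; fixed 263; total 368.
Next best feasible plan costs 401.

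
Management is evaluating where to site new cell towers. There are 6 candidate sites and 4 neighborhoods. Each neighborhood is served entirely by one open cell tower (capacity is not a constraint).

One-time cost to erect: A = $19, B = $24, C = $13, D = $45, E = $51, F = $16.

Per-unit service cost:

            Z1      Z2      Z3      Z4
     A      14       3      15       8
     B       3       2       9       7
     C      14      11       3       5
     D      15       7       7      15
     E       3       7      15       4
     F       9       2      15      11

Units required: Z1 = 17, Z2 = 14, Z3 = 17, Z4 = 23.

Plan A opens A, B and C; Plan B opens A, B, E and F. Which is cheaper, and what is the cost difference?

Plan A is cheaper by 133.

Plan A: {A, B, C}: Z1→B 3·17=51, Z2→B 2·14=28, Z3→C 3·17=51, Z4→C 5·23=115. Service 245; fixed 56; total 301.
Plan B: {A, B, E, F}: Z1→B 3·17=51, Z2→B 2·14=28, Z3→B 9·17=153, Z4→E 4·23=92. Service 324; fixed 110; total 434.
Difference: |301 − 434| = 133.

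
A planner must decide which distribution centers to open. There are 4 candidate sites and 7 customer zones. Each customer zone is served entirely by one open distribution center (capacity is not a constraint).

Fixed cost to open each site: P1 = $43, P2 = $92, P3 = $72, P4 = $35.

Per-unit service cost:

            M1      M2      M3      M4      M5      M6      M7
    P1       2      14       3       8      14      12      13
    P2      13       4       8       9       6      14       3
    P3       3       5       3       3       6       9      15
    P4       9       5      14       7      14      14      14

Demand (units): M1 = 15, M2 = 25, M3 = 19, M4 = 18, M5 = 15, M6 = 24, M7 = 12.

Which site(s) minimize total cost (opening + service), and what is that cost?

For any fixed open set, each customer zone goes to its cheapest open site; total = fixed + service.
{P2, P3}: M1→P3 3·15=45, M2→P2 4·25=100, M3→P3 3·19=57, M4→P3 3·18=54, M5→P2 6·15=90, M6→P3 9·24=216, M7→P2 3·12=36. Service 598; fixed 164; total 762.
{P1, P2, P3}: M1→P1 2·15=30, M2→P2 4·25=100, M3→P1 3·19=57, M4→P3 3·18=54, M5→P2 6·15=90, M6→P3 9·24=216, M7→P2 3·12=36. Service 583; fixed 207; total 790.
{P2, P3, P4}: service 598 + fixed 199 = 797
{P1, P2, P3, P4}: M1→P1 2·15=30, M2→P2 4·25=100, M3→P1 3·19=57, M4→P3 3·18=54, M5→P2 6·15=90, M6→P3 9·24=216, M7→P2 3·12=36. Service 583; fixed 242; total 825.
No other subset beats 762.

Open P2 and P3; minimum total cost 762.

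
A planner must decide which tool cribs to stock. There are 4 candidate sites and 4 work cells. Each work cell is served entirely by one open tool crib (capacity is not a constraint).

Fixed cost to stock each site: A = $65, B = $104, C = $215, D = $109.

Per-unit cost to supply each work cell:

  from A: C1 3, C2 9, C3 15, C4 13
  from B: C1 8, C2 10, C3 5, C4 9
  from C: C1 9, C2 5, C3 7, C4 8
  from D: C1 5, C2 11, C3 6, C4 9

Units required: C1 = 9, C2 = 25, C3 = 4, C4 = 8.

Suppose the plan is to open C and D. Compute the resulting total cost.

Total cost: 582

Each work cell is assigned to its cheapest site among the open ones.
{C, D}: C1→D 5·9=45, C2→C 5·25=125, C3→D 6·4=24, C4→C 8·8=64. Service 258; fixed 324; total 582.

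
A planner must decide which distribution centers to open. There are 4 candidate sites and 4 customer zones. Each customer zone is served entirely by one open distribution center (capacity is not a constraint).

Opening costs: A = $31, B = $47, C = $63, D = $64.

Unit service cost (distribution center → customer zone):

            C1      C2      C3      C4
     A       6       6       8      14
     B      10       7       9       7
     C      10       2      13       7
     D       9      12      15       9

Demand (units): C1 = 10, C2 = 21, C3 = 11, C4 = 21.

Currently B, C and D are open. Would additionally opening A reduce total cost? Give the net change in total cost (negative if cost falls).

Yes — net change −10 (cost falls by 10).

Current service cost with {B, C, D}: 378.
Adding A: each customer zone re-picks its cheapest; new service cost 337, saving 41.
Extra fixed cost: 31. Net change = 31 − 41 = -10.
(Totals: 552 → 542.)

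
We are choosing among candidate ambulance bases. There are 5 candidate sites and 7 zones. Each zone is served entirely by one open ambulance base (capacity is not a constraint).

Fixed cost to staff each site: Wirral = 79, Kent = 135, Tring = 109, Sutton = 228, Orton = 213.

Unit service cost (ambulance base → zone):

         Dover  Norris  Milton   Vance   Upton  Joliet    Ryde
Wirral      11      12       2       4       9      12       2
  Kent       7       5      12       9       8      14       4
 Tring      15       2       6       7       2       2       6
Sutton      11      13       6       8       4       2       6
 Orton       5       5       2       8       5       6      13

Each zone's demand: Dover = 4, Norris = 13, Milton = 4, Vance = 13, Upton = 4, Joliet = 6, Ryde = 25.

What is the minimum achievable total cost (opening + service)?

For any fixed open set, each zone goes to its cheapest open site; total = fixed + service.
{Wirral, Tring}: Dover→Wirral 11·4=44, Norris→Tring 2·13=26, Milton→Wirral 2·4=8, Vance→Wirral 4·13=52, Upton→Tring 2·4=8, Joliet→Tring 2·6=12, Ryde→Wirral 2·25=50. Service 200; fixed 188; total 388.
{Tring}: service 371 + fixed 109 = 480
{Wirral}: service 418 + fixed 79 = 497
{Wirral, Kent, Tring, Sutton, Orton}: Dover→Orton 5·4=20, Norris→Tring 2·13=26, Milton→Wirral 2·4=8, Vance→Wirral 4·13=52, Upton→Tring 2·4=8, Joliet→Tring 2·6=12, Ryde→Wirral 2·25=50. Service 176; fixed 764; total 940.
No other subset beats 388.

Minimum total cost: 388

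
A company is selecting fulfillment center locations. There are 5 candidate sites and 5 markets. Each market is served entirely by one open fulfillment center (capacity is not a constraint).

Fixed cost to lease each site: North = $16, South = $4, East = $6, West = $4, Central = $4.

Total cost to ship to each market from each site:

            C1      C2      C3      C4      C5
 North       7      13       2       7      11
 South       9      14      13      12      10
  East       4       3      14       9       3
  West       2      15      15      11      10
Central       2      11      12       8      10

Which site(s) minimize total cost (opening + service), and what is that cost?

For any fixed open set, each market goes to its cheapest open site; total = fixed + service.
{East, Central}: C1→Central 2, C2→East 3, C3→Central 12, C4→Central 8, C5→East 3. Service 28; fixed 10; total 38.
{East}: service 33 + fixed 6 = 39
{North, East}: C1→East 4, C2→East 3, C3→North 2, C4→North 7, C5→East 3. Service 19; fixed 22; total 41.
{North, South, East, West, Central}: C1→West 2, C2→East 3, C3→North 2, C4→North 7, C5→East 3. Service 17; fixed 34; total 51.
No other subset beats 38.

Open East and Central; minimum total cost 38.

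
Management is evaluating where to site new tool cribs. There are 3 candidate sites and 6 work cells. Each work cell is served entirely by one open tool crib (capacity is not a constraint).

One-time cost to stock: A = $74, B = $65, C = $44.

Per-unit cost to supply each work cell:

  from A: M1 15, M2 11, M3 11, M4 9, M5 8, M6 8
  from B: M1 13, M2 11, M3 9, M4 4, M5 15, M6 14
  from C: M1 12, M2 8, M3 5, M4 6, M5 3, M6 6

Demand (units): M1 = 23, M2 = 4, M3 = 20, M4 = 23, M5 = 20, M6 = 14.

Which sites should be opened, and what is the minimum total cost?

Open C only; minimum total cost 734.

For any fixed open set, each work cell goes to its cheapest open site; total = fixed + service.
{C}: M1→C 12·23=276, M2→C 8·4=32, M3→C 5·20=100, M4→C 6·23=138, M5→C 3·20=60, M6→C 6·14=84. Service 690; fixed 44; total 734.
{B, C}: service 644 + fixed 109 = 753
{A, C}: M1→C 12·23=276, M2→C 8·4=32, M3→C 5·20=100, M4→C 6·23=138, M5→C 3·20=60, M6→C 6·14=84. Service 690; fixed 118; total 808.
{A, B, C}: M1→C 12·23=276, M2→C 8·4=32, M3→C 5·20=100, M4→B 4·23=92, M5→C 3·20=60, M6→C 6·14=84. Service 644; fixed 183; total 827.
No other subset beats 734.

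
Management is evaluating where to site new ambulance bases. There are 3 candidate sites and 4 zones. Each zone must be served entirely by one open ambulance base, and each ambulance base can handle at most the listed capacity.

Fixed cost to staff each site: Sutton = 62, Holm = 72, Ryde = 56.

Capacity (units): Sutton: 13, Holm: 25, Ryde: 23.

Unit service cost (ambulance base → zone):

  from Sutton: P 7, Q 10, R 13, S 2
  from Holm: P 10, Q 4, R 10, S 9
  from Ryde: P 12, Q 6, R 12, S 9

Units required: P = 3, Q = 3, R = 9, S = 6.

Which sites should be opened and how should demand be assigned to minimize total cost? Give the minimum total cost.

Open {Holm}: P→Holm 10·3=30, Q→Holm 4·3=12, R→Holm 10·9=90, S→Holm 9·6=54.
Loads: Holm carries 21/25. Service 186; fixed 72; total 258.
Next best feasible plan costs 269.

Minimum total cost: 258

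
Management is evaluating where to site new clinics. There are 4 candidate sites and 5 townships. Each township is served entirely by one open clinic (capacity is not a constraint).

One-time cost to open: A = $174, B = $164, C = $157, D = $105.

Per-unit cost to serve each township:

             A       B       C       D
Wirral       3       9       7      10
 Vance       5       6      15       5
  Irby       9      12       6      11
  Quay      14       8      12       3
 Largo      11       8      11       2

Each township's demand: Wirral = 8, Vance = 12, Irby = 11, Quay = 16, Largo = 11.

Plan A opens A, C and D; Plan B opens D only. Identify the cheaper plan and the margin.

Plan A: {A, C, D}: Wirral→A 3·8=24, Vance→A 5·12=60, Irby→C 6·11=66, Quay→D 3·16=48, Largo→D 2·11=22. Service 220; fixed 436; total 656.
Plan B: {D}: Wirral→D 10·8=80, Vance→D 5·12=60, Irby→D 11·11=121, Quay→D 3·16=48, Largo→D 2·11=22. Service 331; fixed 105; total 436.
Difference: |656 − 436| = 220.

Plan B is cheaper by 220.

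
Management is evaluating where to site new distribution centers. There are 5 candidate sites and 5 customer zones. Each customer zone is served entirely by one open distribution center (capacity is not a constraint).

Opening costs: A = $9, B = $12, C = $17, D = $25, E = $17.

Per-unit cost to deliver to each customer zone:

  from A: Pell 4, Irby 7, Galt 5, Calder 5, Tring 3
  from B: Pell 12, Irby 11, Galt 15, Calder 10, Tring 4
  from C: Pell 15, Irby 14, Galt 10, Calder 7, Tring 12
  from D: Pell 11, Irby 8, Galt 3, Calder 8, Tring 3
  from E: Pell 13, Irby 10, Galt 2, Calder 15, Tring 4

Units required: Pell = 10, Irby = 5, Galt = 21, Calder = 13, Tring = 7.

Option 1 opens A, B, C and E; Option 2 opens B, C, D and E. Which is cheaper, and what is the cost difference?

Option 1 is cheaper by 117.

Option 1: {A, B, C, E}: Pell→A 4·10=40, Irby→A 7·5=35, Galt→E 2·21=42, Calder→A 5·13=65, Tring→A 3·7=21. Service 203; fixed 55; total 258.
Option 2: {B, C, D, E}: Pell→D 11·10=110, Irby→D 8·5=40, Galt→E 2·21=42, Calder→C 7·13=91, Tring→D 3·7=21. Service 304; fixed 71; total 375.
Difference: |258 − 375| = 117.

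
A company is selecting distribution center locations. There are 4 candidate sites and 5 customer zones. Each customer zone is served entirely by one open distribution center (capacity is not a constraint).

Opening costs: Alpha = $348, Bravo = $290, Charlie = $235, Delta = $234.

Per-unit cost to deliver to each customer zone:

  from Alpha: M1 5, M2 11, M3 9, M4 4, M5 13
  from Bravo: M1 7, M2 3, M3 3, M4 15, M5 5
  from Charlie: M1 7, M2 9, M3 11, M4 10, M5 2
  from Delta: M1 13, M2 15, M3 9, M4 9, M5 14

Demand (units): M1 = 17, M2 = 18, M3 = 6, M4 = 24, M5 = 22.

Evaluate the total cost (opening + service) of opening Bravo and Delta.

Each customer zone is assigned to its cheapest site among the open ones.
{Bravo, Delta}: M1→Bravo 7·17=119, M2→Bravo 3·18=54, M3→Bravo 3·6=18, M4→Delta 9·24=216, M5→Bravo 5·22=110. Service 517; fixed 524; total 1041.

Total cost: 1041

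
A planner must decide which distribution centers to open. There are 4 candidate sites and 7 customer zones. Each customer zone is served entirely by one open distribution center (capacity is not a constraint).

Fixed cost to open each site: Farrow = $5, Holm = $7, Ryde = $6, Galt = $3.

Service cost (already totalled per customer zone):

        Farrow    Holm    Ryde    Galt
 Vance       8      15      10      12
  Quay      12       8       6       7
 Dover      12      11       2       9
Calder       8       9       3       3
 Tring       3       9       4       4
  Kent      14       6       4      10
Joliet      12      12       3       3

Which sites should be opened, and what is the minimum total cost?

For any fixed open set, each customer zone goes to its cheapest open site; total = fixed + service.
{Ryde}: Vance→Ryde 10, Quay→Ryde 6, Dover→Ryde 2, Calder→Ryde 3, Tring→Ryde 4, Kent→Ryde 4, Joliet→Ryde 3. Service 32; fixed 6; total 38.
{Farrow, Ryde}: service 29 + fixed 11 = 40
{Ryde, Galt}: service 32 + fixed 9 = 41
{Farrow, Holm, Ryde, Galt}: service 29 + fixed 21 = 50
(All 15 nonempty subsets were checked; Ryde only is lowest.)

Open Ryde only; minimum total cost 38.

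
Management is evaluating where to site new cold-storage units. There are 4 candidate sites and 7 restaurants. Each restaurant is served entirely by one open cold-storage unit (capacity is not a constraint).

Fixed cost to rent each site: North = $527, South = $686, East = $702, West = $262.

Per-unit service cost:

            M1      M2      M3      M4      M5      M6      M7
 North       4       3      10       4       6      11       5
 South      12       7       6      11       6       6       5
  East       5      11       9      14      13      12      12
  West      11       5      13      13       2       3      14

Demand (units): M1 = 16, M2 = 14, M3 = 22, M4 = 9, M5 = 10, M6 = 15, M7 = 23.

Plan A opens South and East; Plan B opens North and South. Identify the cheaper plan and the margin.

Plan A: {South, East}: M1→East 5·16=80, M2→South 7·14=98, M3→South 6·22=132, M4→South 11·9=99, M5→South 6·10=60, M6→South 6·15=90, M7→South 5·23=115. Service 674; fixed 1388; total 2062.
Plan B: {North, South}: M1→North 4·16=64, M2→North 3·14=42, M3→South 6·22=132, M4→North 4·9=36, M5→North 6·10=60, M6→South 6·15=90, M7→North 5·23=115. Service 539; fixed 1213; total 1752.
Difference: |2062 − 1752| = 310.

Plan B is cheaper by 310.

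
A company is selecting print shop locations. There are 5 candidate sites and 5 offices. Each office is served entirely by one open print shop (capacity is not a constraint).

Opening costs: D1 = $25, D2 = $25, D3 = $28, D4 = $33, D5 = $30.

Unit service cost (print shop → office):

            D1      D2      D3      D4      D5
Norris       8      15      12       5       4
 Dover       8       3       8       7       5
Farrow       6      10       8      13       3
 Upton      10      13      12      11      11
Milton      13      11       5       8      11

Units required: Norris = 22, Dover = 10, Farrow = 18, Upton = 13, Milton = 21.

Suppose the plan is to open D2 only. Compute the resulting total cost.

Total cost: 965

Each office is assigned to its cheapest site among the open ones.
{D2}: Norris→D2 15·22=330, Dover→D2 3·10=30, Farrow→D2 10·18=180, Upton→D2 13·13=169, Milton→D2 11·21=231. Service 940; fixed 25; total 965.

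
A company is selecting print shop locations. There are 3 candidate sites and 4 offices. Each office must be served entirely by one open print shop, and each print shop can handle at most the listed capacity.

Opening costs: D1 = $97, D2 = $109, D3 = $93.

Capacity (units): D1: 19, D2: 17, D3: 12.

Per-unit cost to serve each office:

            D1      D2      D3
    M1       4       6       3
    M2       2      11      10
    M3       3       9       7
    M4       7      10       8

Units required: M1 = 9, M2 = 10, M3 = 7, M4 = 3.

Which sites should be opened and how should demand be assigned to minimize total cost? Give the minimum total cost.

Minimum total cost: 282

Open {D1, D3}: M1→D3 3·9=27, M2→D1 2·10=20, M3→D1 3·7=21, M4→D3 8·3=24.
Loads: D1 carries 17/19, D3 carries 12/12. Service 92; fixed 190; total 282.
Next best feasible plan costs 319.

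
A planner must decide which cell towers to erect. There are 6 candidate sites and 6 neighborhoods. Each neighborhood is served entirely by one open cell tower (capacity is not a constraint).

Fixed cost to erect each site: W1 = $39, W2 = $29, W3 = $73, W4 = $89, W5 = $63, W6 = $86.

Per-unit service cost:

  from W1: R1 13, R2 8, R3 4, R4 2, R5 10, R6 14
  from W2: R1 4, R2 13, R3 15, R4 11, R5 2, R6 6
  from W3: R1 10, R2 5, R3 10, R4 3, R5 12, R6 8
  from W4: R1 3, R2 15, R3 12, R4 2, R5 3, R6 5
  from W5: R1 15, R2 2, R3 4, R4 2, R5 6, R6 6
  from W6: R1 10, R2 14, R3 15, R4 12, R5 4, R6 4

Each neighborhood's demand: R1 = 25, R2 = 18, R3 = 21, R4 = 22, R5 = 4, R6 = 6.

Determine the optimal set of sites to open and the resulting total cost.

For any fixed open set, each neighborhood goes to its cheapest open site; total = fixed + service.
{W2, W5}: R1→W2 4·25=100, R2→W5 2·18=36, R3→W5 4·21=84, R4→W5 2·22=44, R5→W2 2·4=8, R6→W2 6·6=36. Service 308; fixed 92; total 400.
{W4, W5}: service 281 + fixed 152 = 433
{W1, W2, W5}: service 308 + fixed 131 = 439
{W1, W2, W3, W4, W5, W6}: R1→W4 3·25=75, R2→W5 2·18=36, R3→W1 4·21=84, R4→W1 2·22=44, R5→W2 2·4=8, R6→W6 4·6=24. Service 271; fixed 379; total 650.
No other subset beats 400.

Open W2 and W5; minimum total cost 400.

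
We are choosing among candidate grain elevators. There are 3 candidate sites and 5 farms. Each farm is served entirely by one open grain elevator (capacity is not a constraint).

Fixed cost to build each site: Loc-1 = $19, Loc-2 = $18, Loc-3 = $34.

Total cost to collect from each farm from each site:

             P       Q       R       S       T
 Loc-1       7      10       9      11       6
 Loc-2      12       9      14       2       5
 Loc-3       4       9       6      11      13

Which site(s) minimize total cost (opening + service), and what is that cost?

Open Loc-2 only; minimum total cost 60.

For any fixed open set, each farm goes to its cheapest open site; total = fixed + service.
{Loc-2}: P→Loc-2 12, Q→Loc-2 9, R→Loc-2 14, S→Loc-2 2, T→Loc-2 5. Service 42; fixed 18; total 60.
{Loc-1}: service 43 + fixed 19 = 62
{Loc-1, Loc-2}: P→Loc-1 7, Q→Loc-2 9, R→Loc-1 9, S→Loc-2 2, T→Loc-2 5. Service 32; fixed 37; total 69.
{Loc-1, Loc-2, Loc-3}: service 26 + fixed 71 = 97
(All 7 nonempty subsets were checked; Loc-2 only is lowest.)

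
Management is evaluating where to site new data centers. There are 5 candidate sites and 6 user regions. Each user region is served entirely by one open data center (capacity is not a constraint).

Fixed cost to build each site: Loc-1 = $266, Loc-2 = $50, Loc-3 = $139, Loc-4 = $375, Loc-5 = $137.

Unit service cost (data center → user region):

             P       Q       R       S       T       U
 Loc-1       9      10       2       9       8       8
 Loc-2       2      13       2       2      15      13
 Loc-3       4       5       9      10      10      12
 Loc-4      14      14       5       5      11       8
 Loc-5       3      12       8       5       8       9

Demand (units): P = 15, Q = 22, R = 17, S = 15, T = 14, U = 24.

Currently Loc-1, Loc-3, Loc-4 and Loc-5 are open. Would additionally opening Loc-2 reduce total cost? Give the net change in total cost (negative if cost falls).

Current service cost with {Loc-1, Loc-3, Loc-4, Loc-5}: 568.
Adding Loc-2: each user region re-picks its cheapest; new service cost 508, saving 60.
Extra fixed cost: 50. Net change = 50 − 60 = -10.
(Totals: 1485 → 1475.)

Yes — net change −10 (cost falls by 10).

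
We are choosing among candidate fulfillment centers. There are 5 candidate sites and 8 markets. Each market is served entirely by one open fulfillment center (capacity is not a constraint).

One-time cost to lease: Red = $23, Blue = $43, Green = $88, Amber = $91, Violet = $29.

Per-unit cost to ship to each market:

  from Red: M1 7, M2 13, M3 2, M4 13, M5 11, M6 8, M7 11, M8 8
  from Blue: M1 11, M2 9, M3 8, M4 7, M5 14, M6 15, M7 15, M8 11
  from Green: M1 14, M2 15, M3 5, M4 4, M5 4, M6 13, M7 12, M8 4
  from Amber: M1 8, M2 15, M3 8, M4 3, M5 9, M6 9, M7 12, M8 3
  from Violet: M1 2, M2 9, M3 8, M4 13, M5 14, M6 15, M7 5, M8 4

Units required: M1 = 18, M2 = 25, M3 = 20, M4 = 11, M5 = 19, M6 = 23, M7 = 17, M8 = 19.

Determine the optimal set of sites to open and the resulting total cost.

For any fixed open set, each market goes to its cheapest open site; total = fixed + service.
{Red, Green, Violet}: M1→Violet 2·18=36, M2→Violet 9·25=225, M3→Red 2·20=40, M4→Green 4·11=44, M5→Green 4·19=76, M6→Red 8·23=184, M7→Violet 5·17=85, M8→Green 4·19=76. Service 766; fixed 140; total 906.
{Red, Blue, Green, Violet}: service 766 + fixed 183 = 949
{Red, Green, Amber, Violet}: M1→Violet 2·18=36, M2→Violet 9·25=225, M3→Red 2·20=40, M4→Amber 3·11=33, M5→Green 4·19=76, M6→Red 8·23=184, M7→Violet 5·17=85, M8→Amber 3·19=57. Service 736; fixed 231; total 967.
{Red, Blue, Green, Amber, Violet}: M1→Violet 2·18=36, M2→Blue 9·25=225, M3→Red 2·20=40, M4→Amber 3·11=33, M5→Green 4·19=76, M6→Red 8·23=184, M7→Violet 5·17=85, M8→Amber 3·19=57. Service 736; fixed 274; total 1010.
No other subset beats 906.

Open Red, Green and Violet; minimum total cost 906.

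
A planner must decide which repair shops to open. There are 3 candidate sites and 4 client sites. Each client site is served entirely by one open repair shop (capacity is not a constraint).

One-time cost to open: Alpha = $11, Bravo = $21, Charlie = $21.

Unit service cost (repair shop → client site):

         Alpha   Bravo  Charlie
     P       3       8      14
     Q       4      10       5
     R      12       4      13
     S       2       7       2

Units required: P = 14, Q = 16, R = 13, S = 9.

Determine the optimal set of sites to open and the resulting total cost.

Open Alpha and Bravo; minimum total cost 208.

For any fixed open set, each client site goes to its cheapest open site; total = fixed + service.
{Alpha, Bravo}: P→Alpha 3·14=42, Q→Alpha 4·16=64, R→Bravo 4·13=52, S→Alpha 2·9=18. Service 176; fixed 32; total 208.
{Alpha, Bravo, Charlie}: P→Alpha 3·14=42, Q→Alpha 4·16=64, R→Bravo 4·13=52, S→Alpha 2·9=18. Service 176; fixed 53; total 229.
{Alpha}: service 280 + fixed 11 = 291
No other subset beats 208.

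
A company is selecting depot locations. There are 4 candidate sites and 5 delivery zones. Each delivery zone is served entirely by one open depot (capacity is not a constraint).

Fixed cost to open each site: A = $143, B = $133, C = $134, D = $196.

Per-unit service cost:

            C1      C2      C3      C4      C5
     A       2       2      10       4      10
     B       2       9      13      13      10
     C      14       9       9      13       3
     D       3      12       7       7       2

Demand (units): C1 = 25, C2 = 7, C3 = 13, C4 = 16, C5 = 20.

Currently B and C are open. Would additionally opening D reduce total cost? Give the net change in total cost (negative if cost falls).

Current service cost with {B, C}: 498.
Adding D: each delivery zone re-picks its cheapest; new service cost 356, saving 142.
Extra fixed cost: 196. Net change = 196 − 142 = 54.
(Totals: 765 → 819.)

No — net change +54 (cost rises by 54).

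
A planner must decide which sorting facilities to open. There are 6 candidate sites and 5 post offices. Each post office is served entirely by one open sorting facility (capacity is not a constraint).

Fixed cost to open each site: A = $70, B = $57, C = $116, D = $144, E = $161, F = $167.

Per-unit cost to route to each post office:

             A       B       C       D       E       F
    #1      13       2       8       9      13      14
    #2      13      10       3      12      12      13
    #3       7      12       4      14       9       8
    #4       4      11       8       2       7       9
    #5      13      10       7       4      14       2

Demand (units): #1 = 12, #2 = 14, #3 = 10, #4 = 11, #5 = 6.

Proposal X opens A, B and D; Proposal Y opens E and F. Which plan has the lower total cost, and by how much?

Proposal X: {A, B, D}: #1→B 2·12=24, #2→B 10·14=140, #3→A 7·10=70, #4→D 2·11=22, #5→D 4·6=24. Service 280; fixed 271; total 551.
Proposal Y: {E, F}: #1→E 13·12=156, #2→E 12·14=168, #3→F 8·10=80, #4→E 7·11=77, #5→F 2·6=12. Service 493; fixed 328; total 821.
Difference: |551 − 821| = 270.

Proposal X is cheaper by 270.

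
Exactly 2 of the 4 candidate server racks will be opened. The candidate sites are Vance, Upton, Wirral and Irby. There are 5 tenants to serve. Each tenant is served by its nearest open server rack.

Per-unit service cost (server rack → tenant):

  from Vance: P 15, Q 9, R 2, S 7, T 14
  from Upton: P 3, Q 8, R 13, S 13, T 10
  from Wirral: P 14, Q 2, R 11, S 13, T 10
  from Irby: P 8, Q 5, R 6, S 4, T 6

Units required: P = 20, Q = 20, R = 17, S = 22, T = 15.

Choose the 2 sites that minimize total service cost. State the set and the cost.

Choose Upton and Irby; total service cost 440.

With exactly 2 open, each tenant uses its cheapest among the chosen.
{Upton, Irby}: P→Upton 3·20=60, Q→Irby 5·20=100, R→Irby 6·17=102, S→Irby 4·22=88, T→Irby 6·15=90. Service cost 440.
{Vance, Irby}: service cost 472
{Wirral, Irby}: service cost 480
Among all 6 size-2 choices, {Upton, Irby} is lowest.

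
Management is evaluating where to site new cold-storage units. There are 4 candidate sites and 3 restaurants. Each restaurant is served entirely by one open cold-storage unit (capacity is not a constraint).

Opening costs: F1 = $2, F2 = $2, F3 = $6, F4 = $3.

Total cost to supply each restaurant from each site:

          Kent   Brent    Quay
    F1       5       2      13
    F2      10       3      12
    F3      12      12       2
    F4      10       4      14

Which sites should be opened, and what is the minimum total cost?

For any fixed open set, each restaurant goes to its cheapest open site; total = fixed + service.
{F1, F3}: Kent→F1 5, Brent→F1 2, Quay→F3 2. Service 9; fixed 8; total 17.
{F1, F2, F3}: service 9 + fixed 10 = 19
{F1, F3, F4}: service 9 + fixed 11 = 20
{F1, F2, F3, F4}: service 9 + fixed 13 = 22
No other subset beats 17.

Open F1 and F3; minimum total cost 17.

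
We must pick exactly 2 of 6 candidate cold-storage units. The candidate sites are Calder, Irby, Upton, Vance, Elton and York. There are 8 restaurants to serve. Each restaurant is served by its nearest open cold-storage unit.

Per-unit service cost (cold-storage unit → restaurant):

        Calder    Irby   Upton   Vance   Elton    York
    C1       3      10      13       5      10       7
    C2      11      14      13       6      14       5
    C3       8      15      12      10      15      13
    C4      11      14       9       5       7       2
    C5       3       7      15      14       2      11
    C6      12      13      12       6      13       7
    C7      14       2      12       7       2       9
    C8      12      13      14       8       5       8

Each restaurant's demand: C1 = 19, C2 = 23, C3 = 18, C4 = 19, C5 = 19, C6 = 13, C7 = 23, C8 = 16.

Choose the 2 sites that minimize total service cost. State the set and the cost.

With exactly 2 open, each restaurant uses its cheapest among the chosen.
{Vance, Elton}: C1→Vance 5·19=95, C2→Vance 6·23=138, C3→Vance 10·18=180, C4→Vance 5·19=95, C5→Elton 2·19=38, C6→Vance 6·13=78, C7→Elton 2·23=46, C8→Elton 5·16=80. Service cost 750.
{Elton, York}: service cost 775
{Calder, York}: service cost 837
Among all 15 size-2 choices, {Vance, Elton} is lowest.

Choose Vance and Elton; total service cost 750.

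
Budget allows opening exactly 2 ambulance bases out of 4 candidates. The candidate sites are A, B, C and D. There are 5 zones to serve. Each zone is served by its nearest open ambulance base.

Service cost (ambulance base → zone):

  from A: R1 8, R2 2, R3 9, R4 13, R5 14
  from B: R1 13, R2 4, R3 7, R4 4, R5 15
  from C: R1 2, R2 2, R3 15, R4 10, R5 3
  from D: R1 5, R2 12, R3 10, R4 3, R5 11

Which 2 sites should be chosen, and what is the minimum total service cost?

With exactly 2 open, each zone uses its cheapest among the chosen.
{B, C}: R1→C 2, R2→C 2, R3→B 7, R4→B 4, R5→C 3. Service cost 18.
{C, D}: service cost 20
{A, C}: service cost 26
Among all 6 size-2 choices, {B, C} is lowest.

Choose B and C; total service cost 18.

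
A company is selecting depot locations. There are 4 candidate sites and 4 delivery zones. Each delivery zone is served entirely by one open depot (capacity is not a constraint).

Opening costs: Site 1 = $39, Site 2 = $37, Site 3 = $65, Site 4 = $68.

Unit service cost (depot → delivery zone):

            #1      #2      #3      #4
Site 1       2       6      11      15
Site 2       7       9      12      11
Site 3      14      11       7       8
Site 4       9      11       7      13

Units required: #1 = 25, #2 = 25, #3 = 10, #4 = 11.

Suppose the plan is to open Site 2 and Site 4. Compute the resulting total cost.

Each delivery zone is assigned to its cheapest site among the open ones.
{Site 2, Site 4}: #1→Site 2 7·25=175, #2→Site 2 9·25=225, #3→Site 4 7·10=70, #4→Site 2 11·11=121. Service 591; fixed 105; total 696.

Total cost: 696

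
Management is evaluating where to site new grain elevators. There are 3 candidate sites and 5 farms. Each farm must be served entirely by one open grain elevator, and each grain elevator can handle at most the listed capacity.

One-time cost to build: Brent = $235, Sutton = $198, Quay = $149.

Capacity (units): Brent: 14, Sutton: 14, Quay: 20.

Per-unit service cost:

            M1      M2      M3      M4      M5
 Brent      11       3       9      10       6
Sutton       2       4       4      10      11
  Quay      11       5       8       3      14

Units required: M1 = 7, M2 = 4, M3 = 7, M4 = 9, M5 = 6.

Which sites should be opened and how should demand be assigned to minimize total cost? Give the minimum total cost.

Open {Sutton, Quay}: M1→Sutton 2·7=14, M2→Quay 5·4=20, M3→Sutton 4·7=28, M4→Quay 3·9=27, M5→Quay 14·6=84.
Loads: Sutton carries 14/14, Quay carries 19/20. Service 173; fixed 347; total 520.
Next best feasible plan costs 530.

Minimum total cost: 520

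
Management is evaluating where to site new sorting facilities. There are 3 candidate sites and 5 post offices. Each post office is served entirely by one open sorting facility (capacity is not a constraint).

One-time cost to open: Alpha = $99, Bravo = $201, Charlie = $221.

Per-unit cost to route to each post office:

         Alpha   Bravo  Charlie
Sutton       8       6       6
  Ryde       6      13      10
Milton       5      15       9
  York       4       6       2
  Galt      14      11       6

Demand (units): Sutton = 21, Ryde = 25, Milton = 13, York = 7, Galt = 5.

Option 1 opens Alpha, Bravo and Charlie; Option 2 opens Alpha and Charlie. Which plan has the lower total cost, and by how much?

Option 1: {Alpha, Bravo, Charlie}: Sutton→Bravo 6·21=126, Ryde→Alpha 6·25=150, Milton→Alpha 5·13=65, York→Charlie 2·7=14, Galt→Charlie 6·5=30. Service 385; fixed 521; total 906.
Option 2: {Alpha, Charlie}: Sutton→Charlie 6·21=126, Ryde→Alpha 6·25=150, Milton→Alpha 5·13=65, York→Charlie 2·7=14, Galt→Charlie 6·5=30. Service 385; fixed 320; total 705.
Difference: |906 − 705| = 201.

Option 2 is cheaper by 201.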